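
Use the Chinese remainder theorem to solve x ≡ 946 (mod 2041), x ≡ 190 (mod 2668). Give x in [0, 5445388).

915314

Write x = 946 + 2041·k. Then 2041·k ≡ 190 − 946 ≡ 1912 (mod 2668).
Need 2041⁻¹ mod 2668. Extended Euclid on (2668, 2041):
2668 = 1·2041 + 627
2041 = 3·627 + 160
627 = 3·160 + 147
160 = 1·147 + 13
147 = 11·13 + 4
13 = 3·4 + 1
4 = 4·1 + 0
Back-substitute:
1 = 13 − 3·4
1 = −3·147 + 34·13
1 = 34·160 − 37·147
1 = −37·627 + 145·160
1 = 145·2041 − 472·627
1 = −472·2668 + 617·2041
2041⁻¹ ≡ 617 (mod 2668), so k ≡ 617·1912 ≡ 448 (mod 2668).
x = 946 + 2041·448 = 915314.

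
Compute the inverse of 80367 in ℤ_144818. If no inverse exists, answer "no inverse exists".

Run Euclid on (144818, 80367):
144818 = 1×80367 + 64451
80367 = 1×64451 + 15916
64451 = 4×15916 + 787
15916 = 20×787 + 176
787 = 4×176 + 83
176 = 2×83 + 10
83 = 8×10 + 3
10 = 3×3 + 1
3 = 3×1 + 0
The gcd is 1. Working backward:
1 = 10 − 3·3
1 = −3·83 + 25·10
1 = 25·176 − 53·83
1 = −53·787 + 237·176
1 = 237·15916 − 4793·787
1 = −4793·64451 + 19409·15916
1 = 19409·80367 − 24202·64451
1 = −24202·144818 + 43611·80367
So 80367·43611 ≡ 1 (mod 144818).

43611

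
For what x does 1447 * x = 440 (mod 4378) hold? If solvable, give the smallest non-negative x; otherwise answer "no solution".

4224

First find gcd(1447, 4378):
4378 = 3·1447 + 37
1447 = 39·37 + 4
37 = 9·4 + 1
4 = 4·1 + 0
gcd = 1, so a unique solution mod 4378 exists.
Back-substitute for the Bézout coefficients:
1 = 37 − 9·4
1 = −9·1447 + 352·37
1 = 352·4378 − 1065·1447
So 1447·(-1065) ≡ 1 (mod 4378), giving 1447⁻¹ ≡ 3313.
x ≡ 1447⁻¹·440 ≡ 3313·440 ≡ 4224 (mod 4378).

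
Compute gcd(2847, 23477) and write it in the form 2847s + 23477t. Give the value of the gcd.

Repeated division:
23477 = 8·2847 + 701
2847 = 4·701 + 43
701 = 16·43 + 13
43 = 3·13 + 4
13 = 3·4 + 1
4 = 4·1 + 0
gcd(2847, 23477) = 1.
Express as a combination:
1 = 13 − 3·4
1 = −3·43 + 10·13
1 = 10·701 − 163·43
1 = −163·2847 + 662·701
1 = 662·23477 − 5459·2847
So 1 = (662)·23477 + (-5459)·2847.

1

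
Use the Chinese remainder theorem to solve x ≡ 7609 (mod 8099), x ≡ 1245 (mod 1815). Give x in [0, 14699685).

9880290

Write x = 7609 + 8099·k. Then 8099·k ≡ 1245 − 7609 ≡ 896 (mod 1815).
Need 8099⁻¹ mod 1815. Extended Euclid on (1815, 839):
1815 = 2·839 + 137
839 = 6·137 + 17
137 = 8·17 + 1
17 = 17·1 + 0
Back-substitute:
1 = 137 − 8·17
1 = −8·839 + 49·137
1 = 49·1815 − 106·839
8099⁻¹ ≡ 1709 (mod 1815), so k ≡ 1709·896 ≡ 1219 (mod 1815).
x = 7609 + 8099·1219 = 9880290.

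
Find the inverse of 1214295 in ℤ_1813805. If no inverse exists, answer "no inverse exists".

Compute gcd(1214295, 1813805):
1813805 = 1×1214295 + 599510
1214295 = 2×599510 + 15275
599510 = 39×15275 + 3785
15275 = 4×3785 + 135
3785 = 28×135 + 5
135 = 27×5 + 0
gcd(1214295, 1813805) = 5 ≠ 1, so 1214295 has no multiplicative inverse modulo 1813805.

no inverse exists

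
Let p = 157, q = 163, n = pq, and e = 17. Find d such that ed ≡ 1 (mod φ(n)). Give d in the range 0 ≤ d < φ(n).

φ(n) = (p−1)(q−1) = 156·162 = 25272.
Need d with 17·d ≡ 1 (mod 25272). Apply the extended Euclidean algorithm:
25272 = 1486×17 + 10
17 = 1×10 + 7
10 = 1×7 + 3
7 = 2×3 + 1
3 = 3×1 + 0
Back-substitute:
1 = 7 − 2·3
1 = −2·10 + 3·7
1 = 3·17 − 5·10
1 = −5·25272 + 7433·17
So 17·7433 ≡ 1 (mod 25272), hence d = 7433.

7433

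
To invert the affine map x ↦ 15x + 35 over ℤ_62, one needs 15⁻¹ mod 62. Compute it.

29

Run Euclid on (62, 15):
62 = 4×15 + 2
15 = 7×2 + 1
2 = 2×1 + 0
Since gcd(15, 62) = 1, back-substitute to write 1 as a combination:
1 = 15 − 7·2
1 = −7·62 + 29·15
So 15·29 ≡ 1 (mod 62).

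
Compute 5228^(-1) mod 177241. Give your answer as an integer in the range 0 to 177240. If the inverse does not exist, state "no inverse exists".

Extended Euclidean algorithm:
177241 = 33×5228 + 4717
5228 = 1×4717 + 511
4717 = 9×511 + 118
511 = 4×118 + 39
118 = 3×39 + 1
39 = 39×1 + 0
Since gcd(5228, 177241) = 1, back-substitute to write 1 as a combination:
1 = 118 − 3·39
1 = −3·511 + 13·118
1 = 13·4717 − 120·511
1 = −120·5228 + 133·4717
1 = 133·177241 − 4509·5228
Hence 5228⁻¹ ≡ -4509 ≡ 172732 (mod 177241).

172732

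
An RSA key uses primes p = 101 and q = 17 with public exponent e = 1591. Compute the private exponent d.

φ(n) = (p−1)(q−1) = 100·16 = 1600.
Need d with 1591·d ≡ 1 (mod 1600). Apply the extended Euclidean algorithm:
1600 = 1·1591 + 9
1591 = 176·9 + 7
9 = 1·7 + 2
7 = 3·2 + 1
2 = 2·1 + 0
Back-substitute:
1 = 7 − 3·2
1 = −3·9 + 4·7
1 = 4·1591 − 707·9
1 = −707·1600 + 711·1591
So 1591·711 ≡ 1 (mod 1600), hence d = 711.

711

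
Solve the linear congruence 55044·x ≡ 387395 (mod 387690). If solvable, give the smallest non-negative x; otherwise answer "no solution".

no solution

gcd(55044, 387690):
387690 = 7·55044 + 2382
55044 = 23·2382 + 258
2382 = 9·258 + 60
258 = 4·60 + 18
60 = 3·18 + 6
18 = 3·6 + 0
gcd = 6, but 6 ∤ 387395, so the congruence has no solution.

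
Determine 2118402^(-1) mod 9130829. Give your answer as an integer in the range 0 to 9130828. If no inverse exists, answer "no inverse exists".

Run Euclid on (9130829, 2118402):
9130829 = 4×2118402 + 657221
2118402 = 3×657221 + 146739
657221 = 4×146739 + 70265
146739 = 2×70265 + 6209
70265 = 11×6209 + 1966
6209 = 3×1966 + 311
1966 = 6×311 + 100
311 = 3×100 + 11
100 = 9×11 + 1
11 = 11×1 + 0
gcd = 1, so the inverse exists. Back-substitute:
1 = 100 − 9·11
1 = −9·311 + 28·100
1 = 28·1966 − 177·311
1 = −177·6209 + 559·1966
1 = 559·70265 − 6326·6209
1 = −6326·146739 + 13211·70265
1 = 13211·657221 − 59170·146739
1 = −59170·2118402 + 190721·657221
1 = 190721·9130829 − 822054·2118402
Thus 2118402·(-822054) ≡ 1 (mod 9130829); reducing, -822054 mod 9130829 = 8308775.

8308775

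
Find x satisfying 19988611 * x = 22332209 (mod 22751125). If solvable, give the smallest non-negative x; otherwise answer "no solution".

First find gcd(19988611, 22751125):
22751125 = 1×19988611 + 2762514
19988611 = 7×2762514 + 651013
2762514 = 4×651013 + 158462
651013 = 4×158462 + 17165
158462 = 9×17165 + 3977
17165 = 4×3977 + 1257
3977 = 3×1257 + 206
1257 = 6×206 + 21
206 = 9×21 + 17
21 = 1×17 + 4
17 = 4×4 + 1
4 = 4×1 + 0
gcd = 1, so a unique solution mod 22751125 exists.
Back-substitute for the Bézout coefficients:
1 = 17 − 4·4
1 = −4·21 + 5·17
1 = 5·206 − 49·21
1 = −49·1257 + 299·206
1 = 299·3977 − 946·1257
1 = −946·17165 + 4083·3977
1 = 4083·158462 − 37693·17165
1 = −37693·651013 + 154855·158462
1 = 154855·2762514 − 657113·651013
1 = −657113·19988611 + 4754646·2762514
1 = 4754646·22751125 − 5411759·19988611
So 19988611·(-5411759) ≡ 1 (mod 22751125), giving 19988611⁻¹ ≡ 17339366.
x ≡ 19988611⁻¹·22332209 ≡ 17339366·22332209 ≡ 13831494 (mod 22751125).

13831494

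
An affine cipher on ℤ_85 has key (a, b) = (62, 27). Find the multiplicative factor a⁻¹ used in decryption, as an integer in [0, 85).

Extended Euclidean algorithm:
85 = 1·62 + 23
62 = 2·23 + 16
23 = 1·16 + 7
16 = 2·7 + 2
7 = 3·2 + 1
2 = 2·1 + 0
gcd = 1, so the inverse exists. Back-substitute:
1 = 7 − 3·2
1 = −3·16 + 7·7
1 = 7·23 − 10·16
1 = −10·62 + 27·23
1 = 27·85 − 37·62
So 62·(-37) ≡ 1 (mod 85), and -37 ≡ 48 (mod 85).

48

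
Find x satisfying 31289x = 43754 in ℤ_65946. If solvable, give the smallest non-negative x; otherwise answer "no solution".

40270

First find gcd(31289, 65946):
65946 = 2·31289 + 3368
31289 = 9·3368 + 977
3368 = 3·977 + 437
977 = 2·437 + 103
437 = 4·103 + 25
103 = 4·25 + 3
25 = 8·3 + 1
3 = 3·1 + 0
gcd = 1, so a unique solution mod 65946 exists.
Back-substitute for the Bézout coefficients:
1 = 25 − 8·3
1 = −8·103 + 33·25
1 = 33·437 − 140·103
1 = −140·977 + 313·437
1 = 313·3368 − 1079·977
1 = −1079·31289 + 10024·3368
1 = 10024·65946 − 21127·31289
So 31289·(-21127) ≡ 1 (mod 65946), giving 31289⁻¹ ≡ 44819.
x ≡ 31289⁻¹·43754 ≡ 44819·43754 ≡ 40270 (mod 65946).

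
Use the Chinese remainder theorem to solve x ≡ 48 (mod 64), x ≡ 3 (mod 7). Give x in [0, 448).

Write x = 48 + 64·k. Then 64·k ≡ 3 − 48 ≡ 4 (mod 7).
Need 64⁻¹ mod 7. Extended Euclid on (7, 1):
7 = 7·1 + 0
64⁻¹ ≡ 1 (mod 7), so k ≡ 1·4 ≡ 4 (mod 7).
x = 48 + 64·4 = 304.

304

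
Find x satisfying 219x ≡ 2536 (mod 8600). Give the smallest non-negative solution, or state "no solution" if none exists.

First find gcd(219, 8600):
8600 = 39·219 + 59
219 = 3·59 + 42
59 = 1·42 + 17
42 = 2·17 + 8
17 = 2·8 + 1
8 = 8·1 + 0
gcd = 1, so a unique solution mod 8600 exists.
Back-substitute for the Bézout coefficients:
1 = 17 − 2·8
1 = −2·42 + 5·17
1 = 5·59 − 7·42
1 = −7·219 + 26·59
1 = 26·8600 − 1021·219
So 219·(-1021) ≡ 1 (mod 8600), giving 219⁻¹ ≡ 7579.
x ≡ 219⁻¹·2536 ≡ 7579·2536 ≡ 7944 (mod 8600).

7944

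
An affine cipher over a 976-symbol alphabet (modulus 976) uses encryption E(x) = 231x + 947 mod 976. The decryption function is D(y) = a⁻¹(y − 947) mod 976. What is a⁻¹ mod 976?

Run Euclid on (976, 231):
976 = 4×231 + 52
231 = 4×52 + 23
52 = 2×23 + 6
23 = 3×6 + 5
6 = 1×5 + 1
5 = 5×1 + 0
gcd = 1, so the inverse exists. Back-substitute:
1 = 6 − 5
1 = −23 + 4·6
1 = 4·52 − 9·23
1 = −9·231 + 40·52
1 = 40·976 − 169·231
So 231·(-169) ≡ 1 (mod 976), and -169 ≡ 807 (mod 976).

807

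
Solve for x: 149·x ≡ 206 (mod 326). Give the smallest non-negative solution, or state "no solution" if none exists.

288

First find gcd(149, 326):
326 = 2·149 + 28
149 = 5·28 + 9
28 = 3·9 + 1
9 = 9·1 + 0
gcd = 1, so a unique solution mod 326 exists.
Back-substitute for the Bézout coefficients:
1 = 28 − 3·9
1 = −3·149 + 16·28
1 = 16·326 − 35·149
So 149·(-35) ≡ 1 (mod 326), giving 149⁻¹ ≡ 291.
x ≡ 149⁻¹·206 ≡ 291·206 ≡ 288 (mod 326).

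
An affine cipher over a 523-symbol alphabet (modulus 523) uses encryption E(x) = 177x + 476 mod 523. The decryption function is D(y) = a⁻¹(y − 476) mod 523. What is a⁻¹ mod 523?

458

Apply the Euclidean algorithm to 523 and 177:
523 = 2×177 + 169
177 = 1×169 + 8
169 = 21×8 + 1
8 = 8×1 + 0
gcd = 1, so the inverse exists. Back-substitute:
1 = 169 − 21·8
1 = −21·177 + 22·169
1 = 22·523 − 65·177
So 177·(-65) ≡ 1 (mod 523), and -65 ≡ 458 (mod 523).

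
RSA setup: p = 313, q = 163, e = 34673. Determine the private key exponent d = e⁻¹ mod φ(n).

10433

φ(n) = (p−1)(q−1) = 312·162 = 50544.
Need d with 34673·d ≡ 1 (mod 50544). Apply the extended Euclidean algorithm:
50544 = 1·34673 + 15871
34673 = 2·15871 + 2931
15871 = 5·2931 + 1216
2931 = 2·1216 + 499
1216 = 2·499 + 218
499 = 2·218 + 63
218 = 3·63 + 29
63 = 2·29 + 5
29 = 5·5 + 4
5 = 1·4 + 1
4 = 4·1 + 0
Back-substitute:
1 = 5 − 4
1 = −29 + 6·5
1 = 6·63 − 13·29
1 = −13·218 + 45·63
1 = 45·499 − 103·218
1 = −103·1216 + 251·499
1 = 251·2931 − 605·1216
1 = −605·15871 + 3276·2931
1 = 3276·34673 − 7157·15871
1 = −7157·50544 + 10433·34673
So 34673·10433 ≡ 1 (mod 50544), hence d = 10433.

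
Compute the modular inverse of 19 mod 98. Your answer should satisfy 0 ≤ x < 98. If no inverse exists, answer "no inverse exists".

Extended Euclidean algorithm:
98 = 5*19 + 3
19 = 6*3 + 1
3 = 3*1 + 0
Since gcd(19, 98) = 1, back-substitute to write 1 as a combination:
1 = 19 − 6·3
1 = −6·98 + 31·19
So 19·31 ≡ 1 (mod 98).

31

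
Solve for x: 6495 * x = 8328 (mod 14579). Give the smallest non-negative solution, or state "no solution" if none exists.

First find gcd(6495, 14579):
14579 = 2*6495 + 1589
6495 = 4*1589 + 139
1589 = 11*139 + 60
139 = 2*60 + 19
60 = 3*19 + 3
19 = 6*3 + 1
3 = 3*1 + 0
gcd = 1, so a unique solution mod 14579 exists.
Back-substitute for the Bézout coefficients:
1 = 19 − 6·3
1 = −6·60 + 19·19
1 = 19·139 − 44·60
1 = −44·1589 + 503·139
1 = 503·6495 − 2056·1589
1 = −2056·14579 + 4615·6495
So 6495·(4615) ≡ 1 (mod 14579), giving 6495⁻¹ ≡ 4615.
x ≡ 6495⁻¹·8328 ≡ 4615·8328 ≡ 3476 (mod 14579).

3476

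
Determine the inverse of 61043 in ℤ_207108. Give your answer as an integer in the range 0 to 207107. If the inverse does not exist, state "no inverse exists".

166367

Run Euclid on (207108, 61043):
207108 = 3×61043 + 23979
61043 = 2×23979 + 13085
23979 = 1×13085 + 10894
13085 = 1×10894 + 2191
10894 = 4×2191 + 2130
2191 = 1×2130 + 61
2130 = 34×61 + 56
61 = 1×56 + 5
56 = 11×5 + 1
5 = 5×1 + 0
Since gcd(61043, 207108) = 1, back-substitute to write 1 as a combination:
1 = 56 − 11·5
1 = −11·61 + 12·56
1 = 12·2130 − 419·61
1 = −419·2191 + 431·2130
1 = 431·10894 − 2143·2191
1 = −2143·13085 + 2574·10894
1 = 2574·23979 − 4717·13085
1 = −4717·61043 + 12008·23979
1 = 12008·207108 − 40741·61043
Hence 61043⁻¹ ≡ -40741 ≡ 166367 (mod 207108).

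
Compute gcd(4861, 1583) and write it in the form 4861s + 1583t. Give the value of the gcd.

1

Apply Euclid's algorithm to 4861 and 1583:
4861 = 3·1583 + 112
1583 = 14·112 + 15
112 = 7·15 + 7
15 = 2·7 + 1
7 = 7·1 + 0
gcd(4861, 1583) = 1.
Back-substituting:
1 = 15 − 2·7
1 = −2·112 + 15·15
1 = 15·1583 − 212·112
1 = −212·4861 + 651·1583
So 1 = (-212)·4861 + (651)·1583.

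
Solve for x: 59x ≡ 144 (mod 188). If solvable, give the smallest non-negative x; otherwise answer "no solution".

12

First find gcd(59, 188):
188 = 3*59 + 11
59 = 5*11 + 4
11 = 2*4 + 3
4 = 1*3 + 1
3 = 3*1 + 0
gcd = 1, so a unique solution mod 188 exists.
Back-substitute for the Bézout coefficients:
1 = 4 − 3
1 = −11 + 3·4
1 = 3·59 − 16·11
1 = −16·188 + 51·59
So 59·(51) ≡ 1 (mod 188), giving 59⁻¹ ≡ 51.
x ≡ 59⁻¹·144 ≡ 51·144 ≡ 12 (mod 188).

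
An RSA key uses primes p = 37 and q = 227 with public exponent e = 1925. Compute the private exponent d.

989

φ(n) = (p−1)(q−1) = 36·226 = 8136.
Need d with 1925·d ≡ 1 (mod 8136). Apply the extended Euclidean algorithm:
8136 = 4×1925 + 436
1925 = 4×436 + 181
436 = 2×181 + 74
181 = 2×74 + 33
74 = 2×33 + 8
33 = 4×8 + 1
8 = 8×1 + 0
Back-substitute:
1 = 33 − 4·8
1 = −4·74 + 9·33
1 = 9·181 − 22·74
1 = −22·436 + 53·181
1 = 53·1925 − 234·436
1 = −234·8136 + 989·1925
So 1925·989 ≡ 1 (mod 8136), hence d = 989.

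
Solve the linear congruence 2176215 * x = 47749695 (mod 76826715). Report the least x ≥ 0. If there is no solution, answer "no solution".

1618519

First find gcd(2176215, 76826715):
76826715 = 35*2176215 + 659190
2176215 = 3*659190 + 198645
659190 = 3*198645 + 63255
198645 = 3*63255 + 8880
63255 = 7*8880 + 1095
8880 = 8*1095 + 120
1095 = 9*120 + 15
120 = 8*15 + 0
gcd = 15 and 15 | 47749695, so solutions exist. Divide through by 15: 145081x ≡ 3183313 (mod 5121781).
Now find 145081⁻¹ mod 5121781:
5121781 = 35·145081 + 43946
145081 = 3·43946 + 13243
43946 = 3·13243 + 4217
13243 = 3·4217 + 592
4217 = 7·592 + 73
592 = 8·73 + 8
73 = 9·8 + 1
8 = 8·1 + 0
Back-substitute:
1 = 73 − 9·8
1 = −9·592 + 73·73
1 = 73·4217 − 520·592
1 = −520·13243 + 1633·4217
1 = 1633·43946 − 5419·13243
1 = −5419·145081 + 17890·43946
1 = 17890·5121781 − 631569·145081
So 145081·(-631569) ≡ 1 (mod 5121781), i.e. 145081⁻¹ ≡ 4490212.
Then x ≡ 4490212·3183313 ≡ 1618519 (mod 5121781); the smallest non-negative solution is x = 1618519.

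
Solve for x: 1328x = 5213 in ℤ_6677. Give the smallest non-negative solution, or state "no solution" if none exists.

First find gcd(1328, 6677):
6677 = 5·1328 + 37
1328 = 35·37 + 33
37 = 1·33 + 4
33 = 8·4 + 1
4 = 4·1 + 0
gcd = 1, so a unique solution mod 6677 exists.
Back-substitute for the Bézout coefficients:
1 = 33 − 8·4
1 = −8·37 + 9·33
1 = 9·1328 − 323·37
1 = −323·6677 + 1624·1328
So 1328·(1624) ≡ 1 (mod 6677), giving 1328⁻¹ ≡ 1624.
x ≡ 1328⁻¹·5213 ≡ 1624·5213 ≡ 6153 (mod 6677).

6153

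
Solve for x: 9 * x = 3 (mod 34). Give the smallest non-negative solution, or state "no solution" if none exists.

23

First find gcd(9, 34):
34 = 3·9 + 7
9 = 1·7 + 2
7 = 3·2 + 1
2 = 2·1 + 0
gcd = 1, so a unique solution mod 34 exists.
Back-substitute for the Bézout coefficients:
1 = 7 − 3·2
1 = −3·9 + 4·7
1 = 4·34 − 15·9
So 9·(-15) ≡ 1 (mod 34), giving 9⁻¹ ≡ 19.
x ≡ 9⁻¹·3 ≡ 19·3 ≡ 23 (mod 34).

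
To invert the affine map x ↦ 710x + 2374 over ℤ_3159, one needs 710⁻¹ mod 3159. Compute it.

2852

Apply the Euclidean algorithm to 3159 and 710:
3159 = 4*710 + 319
710 = 2*319 + 72
319 = 4*72 + 31
72 = 2*31 + 10
31 = 3*10 + 1
10 = 10*1 + 0
gcd = 1, so the inverse exists. Back-substitute:
1 = 31 − 3·10
1 = −3·72 + 7·31
1 = 7·319 − 31·72
1 = −31·710 + 69·319
1 = 69·3159 − 307·710
Hence 710⁻¹ ≡ -307 ≡ 2852 (mod 3159).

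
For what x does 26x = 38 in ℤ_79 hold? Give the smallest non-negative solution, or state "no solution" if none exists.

First find gcd(26, 79):
79 = 3·26 + 1
26 = 26·1 + 0
gcd = 1, so a unique solution mod 79 exists.
Back-substitute for the Bézout coefficients:
1 = 79 − 3·26
So 26·(-3) ≡ 1 (mod 79), giving 26⁻¹ ≡ 76.
x ≡ 26⁻¹·38 ≡ 76·38 ≡ 44 (mod 79).

44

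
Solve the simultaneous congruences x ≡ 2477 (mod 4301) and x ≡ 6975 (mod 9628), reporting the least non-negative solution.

45487

Write x = 2477 + 4301·k. Then 4301·k ≡ 6975 − 2477 ≡ 4498 (mod 9628).
Need 4301⁻¹ mod 9628. Extended Euclid on (9628, 4301):
9628 = 2*4301 + 1026
4301 = 4*1026 + 197
1026 = 5*197 + 41
197 = 4*41 + 33
41 = 1*33 + 8
33 = 4*8 + 1
8 = 8*1 + 0
Back-substitute:
1 = 33 − 4·8
1 = −4·41 + 5·33
1 = 5·197 − 24·41
1 = −24·1026 + 125·197
1 = 125·4301 − 524·1026
1 = −524·9628 + 1173·4301
4301⁻¹ ≡ 1173 (mod 9628), so k ≡ 1173·4498 ≡ 10 (mod 9628).
x = 2477 + 4301·10 = 45487.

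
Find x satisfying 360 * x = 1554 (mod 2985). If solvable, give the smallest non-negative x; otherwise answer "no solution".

no solution

gcd(360, 2985):
2985 = 8·360 + 105
360 = 3·105 + 45
105 = 2·45 + 15
45 = 3·15 + 0
gcd = 15, but 15 ∤ 1554, so the congruence has no solution.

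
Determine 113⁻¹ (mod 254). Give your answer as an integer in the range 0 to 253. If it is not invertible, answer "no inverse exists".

gcd(254, 113) by repeated division:
254 = 2*113 + 28
113 = 4*28 + 1
28 = 28*1 + 0
The gcd is 1. Working backward:
1 = 113 − 4·28
1 = −4·254 + 9·113
So 113·9 ≡ 1 (mod 254).

9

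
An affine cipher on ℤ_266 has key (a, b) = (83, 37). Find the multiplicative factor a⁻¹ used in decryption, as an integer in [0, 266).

gcd(266, 83) by repeated division:
266 = 3*83 + 17
83 = 4*17 + 15
17 = 1*15 + 2
15 = 7*2 + 1
2 = 2*1 + 0
Since gcd(83, 266) = 1, back-substitute to write 1 as a combination:
1 = 15 − 7·2
1 = −7·17 + 8·15
1 = 8·83 − 39·17
1 = −39·266 + 125·83
So 83·125 ≡ 1 (mod 266).

125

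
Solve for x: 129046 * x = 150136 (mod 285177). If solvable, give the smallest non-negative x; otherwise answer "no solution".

43642

First find gcd(129046, 285177):
285177 = 2×129046 + 27085
129046 = 4×27085 + 20706
27085 = 1×20706 + 6379
20706 = 3×6379 + 1569
6379 = 4×1569 + 103
1569 = 15×103 + 24
103 = 4×24 + 7
24 = 3×7 + 3
7 = 2×3 + 1
3 = 3×1 + 0
gcd = 1, so a unique solution mod 285177 exists.
Back-substitute for the Bézout coefficients:
1 = 7 − 2·3
1 = −2·24 + 7·7
1 = 7·103 − 30·24
1 = −30·1569 + 457·103
1 = 457·6379 − 1858·1569
1 = −1858·20706 + 6031·6379
1 = 6031·27085 − 7889·20706
1 = −7889·129046 + 37587·27085
1 = 37587·285177 − 83063·129046
So 129046·(-83063) ≡ 1 (mod 285177), giving 129046⁻¹ ≡ 202114.
x ≡ 129046⁻¹·150136 ≡ 202114·150136 ≡ 43642 (mod 285177).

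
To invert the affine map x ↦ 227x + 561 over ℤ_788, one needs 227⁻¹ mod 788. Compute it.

Apply the Euclidean algorithm to 788 and 227:
788 = 3*227 + 107
227 = 2*107 + 13
107 = 8*13 + 3
13 = 4*3 + 1
3 = 3*1 + 0
Since gcd(227, 788) = 1, back-substitute to write 1 as a combination:
1 = 13 − 4·3
1 = −4·107 + 33·13
1 = 33·227 − 70·107
1 = −70·788 + 243·227
So 227·243 ≡ 1 (mod 788).

243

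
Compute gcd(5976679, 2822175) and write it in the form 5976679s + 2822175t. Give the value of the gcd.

Apply Euclid's algorithm to 5976679 and 2822175:
5976679 = 2*2822175 + 332329
2822175 = 8*332329 + 163543
332329 = 2*163543 + 5243
163543 = 31*5243 + 1010
5243 = 5*1010 + 193
1010 = 5*193 + 45
193 = 4*45 + 13
45 = 3*13 + 6
13 = 2*6 + 1
6 = 6*1 + 0
gcd(5976679, 2822175) = 1.
Back-substituting:
1 = 13 − 2·6
1 = −2·45 + 7·13
1 = 7·193 − 30·45
1 = −30·1010 + 157·193
1 = 157·5243 − 815·1010
1 = −815·163543 + 25422·5243
1 = 25422·332329 − 51659·163543
1 = −51659·2822175 + 438694·332329
1 = 438694·5976679 − 929047·2822175
So 1 = (438694)·5976679 + (-929047)·2822175.

1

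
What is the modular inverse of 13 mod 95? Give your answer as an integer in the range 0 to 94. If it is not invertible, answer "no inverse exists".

Run Euclid on (95, 13):
95 = 7·13 + 4
13 = 3·4 + 1
4 = 4·1 + 0
Since gcd(13, 95) = 1, back-substitute to write 1 as a combination:
1 = 13 − 3·4
1 = −3·95 + 22·13
So 13·22 ≡ 1 (mod 95).

22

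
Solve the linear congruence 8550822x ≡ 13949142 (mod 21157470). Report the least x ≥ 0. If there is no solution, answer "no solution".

815201

First find gcd(8550822, 21157470):
21157470 = 2×8550822 + 4055826
8550822 = 2×4055826 + 439170
4055826 = 9×439170 + 103296
439170 = 4×103296 + 25986
103296 = 3×25986 + 25338
25986 = 1×25338 + 648
25338 = 39×648 + 66
648 = 9×66 + 54
66 = 1×54 + 12
54 = 4×12 + 6
12 = 2×6 + 0
gcd = 6 and 6 | 13949142, so solutions exist. Divide through by 6: 1425137x ≡ 2324857 (mod 3526245).
Now find 1425137⁻¹ mod 3526245:
3526245 = 2×1425137 + 675971
1425137 = 2×675971 + 73195
675971 = 9×73195 + 17216
73195 = 4×17216 + 4331
17216 = 3×4331 + 4223
4331 = 1×4223 + 108
4223 = 39×108 + 11
108 = 9×11 + 9
11 = 1×9 + 2
9 = 4×2 + 1
2 = 2×1 + 0
Back-substitute:
1 = 9 − 4·2
1 = −4·11 + 5·9
1 = 5·108 − 49·11
1 = −49·4223 + 1916·108
1 = 1916·4331 − 1965·4223
1 = −1965·17216 + 7811·4331
1 = 7811·73195 − 33209·17216
1 = −33209·675971 + 306692·73195
1 = 306692·1425137 − 646593·675971
1 = −646593·3526245 + 1599878·1425137
So 1425137⁻¹ ≡ 1599878 (mod 3526245).
Then x ≡ 1599878·2324857 ≡ 815201 (mod 3526245); the smallest non-negative solution is x = 815201.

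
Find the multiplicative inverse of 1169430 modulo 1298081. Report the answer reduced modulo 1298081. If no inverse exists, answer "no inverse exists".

Apply the Euclidean algorithm to 1298081 and 1169430:
1298081 = 1×1169430 + 128651
1169430 = 9×128651 + 11571
128651 = 11×11571 + 1370
11571 = 8×1370 + 611
1370 = 2×611 + 148
611 = 4×148 + 19
148 = 7×19 + 15
19 = 1×15 + 4
15 = 3×4 + 3
4 = 1×3 + 1
3 = 3×1 + 0
gcd = 1, so the inverse exists. Back-substitute:
1 = 4 − 3
1 = −15 + 4·4
1 = 4·19 − 5·15
1 = −5·148 + 39·19
1 = 39·611 − 161·148
1 = −161·1370 + 361·611
1 = 361·11571 − 3049·1370
1 = −3049·128651 + 33900·11571
1 = 33900·1169430 − 308149·128651
1 = −308149·1298081 + 342049·1169430
So 1169430·342049 ≡ 1 (mod 1298081).

342049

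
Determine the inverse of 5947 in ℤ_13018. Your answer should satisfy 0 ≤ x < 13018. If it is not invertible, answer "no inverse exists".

637

Extended Euclidean algorithm:
13018 = 2*5947 + 1124
5947 = 5*1124 + 327
1124 = 3*327 + 143
327 = 2*143 + 41
143 = 3*41 + 20
41 = 2*20 + 1
20 = 20*1 + 0
Since gcd(5947, 13018) = 1, back-substitute to write 1 as a combination:
1 = 41 − 2·20
1 = −2·143 + 7·41
1 = 7·327 − 16·143
1 = −16·1124 + 55·327
1 = 55·5947 − 291·1124
1 = −291·13018 + 637·5947
So 5947·637 ≡ 1 (mod 13018).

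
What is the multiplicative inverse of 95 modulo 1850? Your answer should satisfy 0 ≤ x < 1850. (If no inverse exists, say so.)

Compute gcd(95, 1850):
1850 = 19*95 + 45
95 = 2*45 + 5
45 = 9*5 + 0
The gcd is 5, not 1, hence no inverse exists.

no inverse exists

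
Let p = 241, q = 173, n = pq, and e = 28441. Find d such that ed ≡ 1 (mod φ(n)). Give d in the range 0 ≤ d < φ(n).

14761

φ(n) = (p−1)(q−1) = 240·172 = 41280.
Need d with 28441·d ≡ 1 (mod 41280). Apply the extended Euclidean algorithm:
41280 = 1·28441 + 12839
28441 = 2·12839 + 2763
12839 = 4·2763 + 1787
2763 = 1·1787 + 976
1787 = 1·976 + 811
976 = 1·811 + 165
811 = 4·165 + 151
165 = 1·151 + 14
151 = 10·14 + 11
14 = 1·11 + 3
11 = 3·3 + 2
3 = 1·2 + 1
2 = 2·1 + 0
Back-substitute:
1 = 3 − 2
1 = −11 + 4·3
1 = 4·14 − 5·11
1 = −5·151 + 54·14
1 = 54·165 − 59·151
1 = −59·811 + 290·165
1 = 290·976 − 349·811
1 = −349·1787 + 639·976
1 = 639·2763 − 988·1787
1 = −988·12839 + 4591·2763
1 = 4591·28441 − 10170·12839
1 = −10170·41280 + 14761·28441
So 28441·14761 ≡ 1 (mod 41280), hence d = 14761.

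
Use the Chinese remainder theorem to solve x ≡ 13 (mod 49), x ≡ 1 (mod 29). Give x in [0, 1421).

552

Write x = 13 + 49·k. Then 49·k ≡ 1 − 13 ≡ 17 (mod 29).
Need 49⁻¹ mod 29. Extended Euclid on (29, 20):
29 = 1*20 + 9
20 = 2*9 + 2
9 = 4*2 + 1
2 = 2*1 + 0
Back-substitute:
1 = 9 − 4·2
1 = −4·20 + 9·9
1 = 9·29 − 13·20
49⁻¹ ≡ 16 (mod 29), so k ≡ 16·17 ≡ 11 (mod 29).
x = 13 + 49·11 = 552.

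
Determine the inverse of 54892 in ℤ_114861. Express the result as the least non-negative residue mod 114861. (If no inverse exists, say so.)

100789

Extended Euclidean algorithm:
114861 = 2*54892 + 5077
54892 = 10*5077 + 4122
5077 = 1*4122 + 955
4122 = 4*955 + 302
955 = 3*302 + 49
302 = 6*49 + 8
49 = 6*8 + 1
8 = 8*1 + 0
The gcd is 1. Working backward:
1 = 49 − 6·8
1 = −6·302 + 37·49
1 = 37·955 − 117·302
1 = −117·4122 + 505·955
1 = 505·5077 − 622·4122
1 = −622·54892 + 6725·5077
1 = 6725·114861 − 14072·54892
So 54892·(-14072) ≡ 1 (mod 114861), and -14072 ≡ 100789 (mod 114861).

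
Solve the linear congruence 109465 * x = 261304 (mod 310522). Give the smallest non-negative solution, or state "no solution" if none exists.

First find gcd(109465, 310522):
310522 = 2×109465 + 91592
109465 = 1×91592 + 17873
91592 = 5×17873 + 2227
17873 = 8×2227 + 57
2227 = 39×57 + 4
57 = 14×4 + 1
4 = 4×1 + 0
gcd = 1, so a unique solution mod 310522 exists.
Back-substitute for the Bézout coefficients:
1 = 57 − 14·4
1 = −14·2227 + 547·57
1 = 547·17873 − 4390·2227
1 = −4390·91592 + 22497·17873
1 = 22497·109465 − 26887·91592
1 = −26887·310522 + 76271·109465
So 109465·(76271) ≡ 1 (mod 310522), giving 109465⁻¹ ≡ 76271.
x ≡ 109465⁻¹·261304 ≡ 76271·261304 ≡ 304902 (mod 310522).

304902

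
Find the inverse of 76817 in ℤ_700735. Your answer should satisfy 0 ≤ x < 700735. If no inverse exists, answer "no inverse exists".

Apply the Euclidean algorithm to 700735 and 76817:
700735 = 9*76817 + 9382
76817 = 8*9382 + 1761
9382 = 5*1761 + 577
1761 = 3*577 + 30
577 = 19*30 + 7
30 = 4*7 + 2
7 = 3*2 + 1
2 = 2*1 + 0
The gcd is 1. Working backward:
1 = 7 − 3·2
1 = −3·30 + 13·7
1 = 13·577 − 250·30
1 = −250·1761 + 763·577
1 = 763·9382 − 4065·1761
1 = −4065·76817 + 33283·9382
1 = 33283·700735 − 303612·76817
So 76817·(-303612) ≡ 1 (mod 700735), and -303612 ≡ 397123 (mod 700735).

397123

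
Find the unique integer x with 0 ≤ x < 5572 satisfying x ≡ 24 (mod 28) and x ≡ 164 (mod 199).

Write x = 24 + 28·k. Then 28·k ≡ 164 − 24 ≡ 140 (mod 199).
Need 28⁻¹ mod 199. Extended Euclid on (199, 28):
199 = 7·28 + 3
28 = 9·3 + 1
3 = 3·1 + 0
Back-substitute:
1 = 28 − 9·3
1 = −9·199 + 64·28
28⁻¹ ≡ 64 (mod 199), so k ≡ 64·140 ≡ 5 (mod 199).
x = 24 + 28·5 = 164.

164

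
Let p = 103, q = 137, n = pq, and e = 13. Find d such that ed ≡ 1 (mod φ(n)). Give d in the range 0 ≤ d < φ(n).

φ(n) = (p−1)(q−1) = 102·136 = 13872.
Need d with 13·d ≡ 1 (mod 13872). Apply the extended Euclidean algorithm:
13872 = 1067*13 + 1
13 = 13*1 + 0
Back-substitute:
1 = 13872 − 1067·13
So 13·(-1067) ≡ 1 (mod 13872), hence d ≡ -1067 ≡ 12805 (mod 13872).

12805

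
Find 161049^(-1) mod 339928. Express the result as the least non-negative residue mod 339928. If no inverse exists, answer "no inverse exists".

191393

Apply the Euclidean algorithm to 339928 and 161049:
339928 = 2·161049 + 17830
161049 = 9·17830 + 579
17830 = 30·579 + 460
579 = 1·460 + 119
460 = 3·119 + 103
119 = 1·103 + 16
103 = 6·16 + 7
16 = 2·7 + 2
7 = 3·2 + 1
2 = 2·1 + 0
Since gcd(161049, 339928) = 1, back-substitute to write 1 as a combination:
1 = 7 − 3·2
1 = −3·16 + 7·7
1 = 7·103 − 45·16
1 = −45·119 + 52·103
1 = 52·460 − 201·119
1 = −201·579 + 253·460
1 = 253·17830 − 7791·579
1 = −7791·161049 + 70372·17830
1 = 70372·339928 − 148535·161049
Thus 161049·(-148535) ≡ 1 (mod 339928); reducing, -148535 mod 339928 = 191393.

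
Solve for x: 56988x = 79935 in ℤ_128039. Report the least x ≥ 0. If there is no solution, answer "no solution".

First find gcd(56988, 128039):
128039 = 2·56988 + 14063
56988 = 4·14063 + 736
14063 = 19·736 + 79
736 = 9·79 + 25
79 = 3·25 + 4
25 = 6·4 + 1
4 = 4·1 + 0
gcd = 1, so a unique solution mod 128039 exists.
Back-substitute for the Bézout coefficients:
1 = 25 − 6·4
1 = −6·79 + 19·25
1 = 19·736 − 177·79
1 = −177·14063 + 3382·736
1 = 3382·56988 − 13705·14063
1 = −13705·128039 + 30792·56988
So 56988·(30792) ≡ 1 (mod 128039), giving 56988⁻¹ ≡ 30792.
x ≡ 56988⁻¹·79935 ≡ 30792·79935 ≡ 64823 (mod 128039).

64823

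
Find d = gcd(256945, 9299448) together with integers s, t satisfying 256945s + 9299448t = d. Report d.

Repeated division:
9299448 = 36×256945 + 49428
256945 = 5×49428 + 9805
49428 = 5×9805 + 403
9805 = 24×403 + 133
403 = 3×133 + 4
133 = 33×4 + 1
4 = 4×1 + 0
gcd(256945, 9299448) = 1.
Working backward:
1 = 133 − 33·4
1 = −33·403 + 100·133
1 = 100·9805 − 2433·403
1 = −2433·49428 + 12265·9805
1 = 12265·256945 − 63758·49428
1 = −63758·9299448 + 2307553·256945
So 1 = (-63758)·9299448 + (2307553)·256945.

1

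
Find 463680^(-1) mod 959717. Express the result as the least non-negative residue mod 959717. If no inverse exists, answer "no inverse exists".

222185

Run Euclid on (959717, 463680):
959717 = 2×463680 + 32357
463680 = 14×32357 + 10682
32357 = 3×10682 + 311
10682 = 34×311 + 108
311 = 2×108 + 95
108 = 1×95 + 13
95 = 7×13 + 4
13 = 3×4 + 1
4 = 4×1 + 0
Since gcd(463680, 959717) = 1, back-substitute to write 1 as a combination:
1 = 13 − 3·4
1 = −3·95 + 22·13
1 = 22·108 − 25·95
1 = −25·311 + 72·108
1 = 72·10682 − 2473·311
1 = −2473·32357 + 7491·10682
1 = 7491·463680 − 107347·32357
1 = −107347·959717 + 222185·463680
So 463680·222185 ≡ 1 (mod 959717).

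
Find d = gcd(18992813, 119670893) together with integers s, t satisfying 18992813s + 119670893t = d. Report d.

Euclidean algorithm:
119670893 = 6*18992813 + 5714015
18992813 = 3*5714015 + 1850768
5714015 = 3*1850768 + 161711
1850768 = 11*161711 + 71947
161711 = 2*71947 + 17817
71947 = 4*17817 + 679
17817 = 26*679 + 163
679 = 4*163 + 27
163 = 6*27 + 1
27 = 27*1 + 0
gcd(18992813, 119670893) = 1.
Back-substituting:
1 = 163 − 6·27
1 = −6·679 + 25·163
1 = 25·17817 − 656·679
1 = −656·71947 + 2649·17817
1 = 2649·161711 − 5954·71947
1 = −5954·1850768 + 68143·161711
1 = 68143·5714015 − 210383·1850768
1 = −210383·18992813 + 699292·5714015
1 = 699292·119670893 − 4406135·18992813
So 1 = (699292)·119670893 + (-4406135)·18992813.

1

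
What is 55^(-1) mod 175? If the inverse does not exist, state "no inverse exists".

Euclidean algorithm on 175, 55:
175 = 3·55 + 10
55 = 5·10 + 5
10 = 2·5 + 0
Since gcd = 5 > 1, 55 is not a unit mod 175.

no inverse exists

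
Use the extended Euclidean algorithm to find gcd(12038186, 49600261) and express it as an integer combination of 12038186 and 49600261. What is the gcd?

1

Repeated division:
49600261 = 4×12038186 + 1447517
12038186 = 8×1447517 + 458050
1447517 = 3×458050 + 73367
458050 = 6×73367 + 17848
73367 = 4×17848 + 1975
17848 = 9×1975 + 73
1975 = 27×73 + 4
73 = 18×4 + 1
4 = 4×1 + 0
gcd(12038186, 49600261) = 1.
Working backward:
1 = 73 − 18·4
1 = −18·1975 + 487·73
1 = 487·17848 − 4401·1975
1 = −4401·73367 + 18091·17848
1 = 18091·458050 − 112947·73367
1 = −112947·1447517 + 356932·458050
1 = 356932·12038186 − 2968403·1447517
1 = −2968403·49600261 + 12230544·12038186
So 1 = (-2968403)·49600261 + (12230544)·12038186.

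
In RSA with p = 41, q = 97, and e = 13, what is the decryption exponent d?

φ(n) = (p−1)(q−1) = 40·96 = 3840.
Need d with 13·d ≡ 1 (mod 3840). Apply the extended Euclidean algorithm:
3840 = 295*13 + 5
13 = 2*5 + 3
5 = 1*3 + 2
3 = 1*2 + 1
2 = 2*1 + 0
Back-substitute:
1 = 3 − 2
1 = −5 + 2·3
1 = 2·13 − 5·5
1 = −5·3840 + 1477·13
So 13·1477 ≡ 1 (mod 3840), hence d = 1477.

1477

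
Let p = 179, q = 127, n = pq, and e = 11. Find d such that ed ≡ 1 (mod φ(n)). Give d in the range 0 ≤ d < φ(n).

2039

φ(n) = (p−1)(q−1) = 178·126 = 22428.
Need d with 11·d ≡ 1 (mod 22428). Apply the extended Euclidean algorithm:
22428 = 2038*11 + 10
11 = 1*10 + 1
10 = 10*1 + 0
Back-substitute:
1 = 11 − 10
1 = −22428 + 2039·11
So 11·2039 ≡ 1 (mod 22428), hence d = 2039.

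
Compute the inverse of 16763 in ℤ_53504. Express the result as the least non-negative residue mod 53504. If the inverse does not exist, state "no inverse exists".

gcd(53504, 16763) by repeated division:
53504 = 3*16763 + 3215
16763 = 5*3215 + 688
3215 = 4*688 + 463
688 = 1*463 + 225
463 = 2*225 + 13
225 = 17*13 + 4
13 = 3*4 + 1
4 = 4*1 + 0
The gcd is 1. Working backward:
1 = 13 − 3·4
1 = −3·225 + 52·13
1 = 52·463 − 107·225
1 = −107·688 + 159·463
1 = 159·3215 − 743·688
1 = −743·16763 + 3874·3215
1 = 3874·53504 − 12365·16763
Hence 16763⁻¹ ≡ -12365 ≡ 41139 (mod 53504).

41139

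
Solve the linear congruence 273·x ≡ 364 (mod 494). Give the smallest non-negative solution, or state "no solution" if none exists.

First find gcd(273, 494):
494 = 1×273 + 221
273 = 1×221 + 52
221 = 4×52 + 13
52 = 4×13 + 0
gcd = 13 and 13 | 364, so solutions exist. Divide through by 13: 21x ≡ 28 (mod 38).
Now find 21⁻¹ mod 38:
38 = 1*21 + 17
21 = 1*17 + 4
17 = 4*4 + 1
4 = 4*1 + 0
Back-substitute:
1 = 17 − 4·4
1 = −4·21 + 5·17
1 = 5·38 − 9·21
So 21·(-9) ≡ 1 (mod 38), i.e. 21⁻¹ ≡ 29.
Then x ≡ 29·28 ≡ 14 (mod 38); the smallest non-negative solution is x = 14.

14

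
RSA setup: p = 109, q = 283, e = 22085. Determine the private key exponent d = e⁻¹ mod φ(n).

6749

φ(n) = (p−1)(q−1) = 108·282 = 30456.
Need d with 22085·d ≡ 1 (mod 30456). Apply the extended Euclidean algorithm:
30456 = 1*22085 + 8371
22085 = 2*8371 + 5343
8371 = 1*5343 + 3028
5343 = 1*3028 + 2315
3028 = 1*2315 + 713
2315 = 3*713 + 176
713 = 4*176 + 9
176 = 19*9 + 5
9 = 1*5 + 4
5 = 1*4 + 1
4 = 4*1 + 0
Back-substitute:
1 = 5 − 4
1 = −9 + 2·5
1 = 2·176 − 39·9
1 = −39·713 + 158·176
1 = 158·2315 − 513·713
1 = −513·3028 + 671·2315
1 = 671·5343 − 1184·3028
1 = −1184·8371 + 1855·5343
1 = 1855·22085 − 4894·8371
1 = −4894·30456 + 6749·22085
So 22085·6749 ≡ 1 (mod 30456), hence d = 6749.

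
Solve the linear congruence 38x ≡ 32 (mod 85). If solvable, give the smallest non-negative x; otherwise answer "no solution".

59

First find gcd(38, 85):
85 = 2·38 + 9
38 = 4·9 + 2
9 = 4·2 + 1
2 = 2·1 + 0
gcd = 1, so a unique solution mod 85 exists.
Back-substitute for the Bézout coefficients:
1 = 9 − 4·2
1 = −4·38 + 17·9
1 = 17·85 − 38·38
So 38·(-38) ≡ 1 (mod 85), giving 38⁻¹ ≡ 47.
x ≡ 38⁻¹·32 ≡ 47·32 ≡ 59 (mod 85).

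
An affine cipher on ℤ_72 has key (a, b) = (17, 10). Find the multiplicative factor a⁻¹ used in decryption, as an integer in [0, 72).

17

Run Euclid on (72, 17):
72 = 4×17 + 4
17 = 4×4 + 1
4 = 4×1 + 0
The gcd is 1. Working backward:
1 = 17 − 4·4
1 = −4·72 + 17·17
So 17·17 ≡ 1 (mod 72).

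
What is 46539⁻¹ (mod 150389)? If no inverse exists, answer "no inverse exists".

Run Euclid on (150389, 46539):
150389 = 3×46539 + 10772
46539 = 4×10772 + 3451
10772 = 3×3451 + 419
3451 = 8×419 + 99
419 = 4×99 + 23
99 = 4×23 + 7
23 = 3×7 + 2
7 = 3×2 + 1
2 = 2×1 + 0
The gcd is 1. Working backward:
1 = 7 − 3·2
1 = −3·23 + 10·7
1 = 10·99 − 43·23
1 = −43·419 + 182·99
1 = 182·3451 − 1499·419
1 = −1499·10772 + 4679·3451
1 = 4679·46539 − 20215·10772
1 = −20215·150389 + 65324·46539
So 46539·65324 ≡ 1 (mod 150389).

65324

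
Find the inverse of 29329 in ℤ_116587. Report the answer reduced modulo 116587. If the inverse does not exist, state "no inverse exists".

81403

gcd(116587, 29329) by repeated division:
116587 = 3×29329 + 28600
29329 = 1×28600 + 729
28600 = 39×729 + 169
729 = 4×169 + 53
169 = 3×53 + 10
53 = 5×10 + 3
10 = 3×3 + 1
3 = 3×1 + 0
The gcd is 1. Working backward:
1 = 10 − 3·3
1 = −3·53 + 16·10
1 = 16·169 − 51·53
1 = −51·729 + 220·169
1 = 220·28600 − 8631·729
1 = −8631·29329 + 8851·28600
1 = 8851·116587 − 35184·29329
So 29329·(-35184) ≡ 1 (mod 116587), and -35184 ≡ 81403 (mod 116587).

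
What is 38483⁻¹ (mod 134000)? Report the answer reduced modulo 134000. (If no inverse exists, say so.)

Run Euclid on (134000, 38483):
134000 = 3×38483 + 18551
38483 = 2×18551 + 1381
18551 = 13×1381 + 598
1381 = 2×598 + 185
598 = 3×185 + 43
185 = 4×43 + 13
43 = 3×13 + 4
13 = 3×4 + 1
4 = 4×1 + 0
gcd = 1, so the inverse exists. Back-substitute:
1 = 13 − 3·4
1 = −3·43 + 10·13
1 = 10·185 − 43·43
1 = −43·598 + 139·185
1 = 139·1381 − 321·598
1 = −321·18551 + 4312·1381
1 = 4312·38483 − 8945·18551
1 = −8945·134000 + 31147·38483
So 38483·31147 ≡ 1 (mod 134000).

31147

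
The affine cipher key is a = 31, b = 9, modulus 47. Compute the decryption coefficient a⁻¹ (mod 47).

44

Apply the Euclidean algorithm to 47 and 31:
47 = 1*31 + 16
31 = 1*16 + 15
16 = 1*15 + 1
15 = 15*1 + 0
Since gcd(31, 47) = 1, back-substitute to write 1 as a combination:
1 = 16 − 15
1 = −31 + 2·16
1 = 2·47 − 3·31
So 31·(-3) ≡ 1 (mod 47), and -3 ≡ 44 (mod 47).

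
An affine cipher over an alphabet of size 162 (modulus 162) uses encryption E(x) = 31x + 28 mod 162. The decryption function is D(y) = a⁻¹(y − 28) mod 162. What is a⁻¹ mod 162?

115

Apply the Euclidean algorithm to 162 and 31:
162 = 5·31 + 7
31 = 4·7 + 3
7 = 2·3 + 1
3 = 3·1 + 0
Since gcd(31, 162) = 1, back-substitute to write 1 as a combination:
1 = 7 − 2·3
1 = −2·31 + 9·7
1 = 9·162 − 47·31
Hence 31⁻¹ ≡ -47 ≡ 115 (mod 162).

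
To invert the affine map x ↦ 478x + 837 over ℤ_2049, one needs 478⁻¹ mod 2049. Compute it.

673

Extended Euclidean algorithm:
2049 = 4×478 + 137
478 = 3×137 + 67
137 = 2×67 + 3
67 = 22×3 + 1
3 = 3×1 + 0
Since gcd(478, 2049) = 1, back-substitute to write 1 as a combination:
1 = 67 − 22·3
1 = −22·137 + 45·67
1 = 45·478 − 157·137
1 = −157·2049 + 673·478
So 478·673 ≡ 1 (mod 2049).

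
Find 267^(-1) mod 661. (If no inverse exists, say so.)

458

Apply the Euclidean algorithm to 661 and 267:
661 = 2*267 + 127
267 = 2*127 + 13
127 = 9*13 + 10
13 = 1*10 + 3
10 = 3*3 + 1
3 = 3*1 + 0
The gcd is 1. Working backward:
1 = 10 − 3·3
1 = −3·13 + 4·10
1 = 4·127 − 39·13
1 = −39·267 + 82·127
1 = 82·661 − 203·267
Hence 267⁻¹ ≡ -203 ≡ 458 (mod 661).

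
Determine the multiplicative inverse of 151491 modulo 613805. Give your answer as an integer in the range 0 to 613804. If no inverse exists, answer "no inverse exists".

Extended Euclidean algorithm:
613805 = 4*151491 + 7841
151491 = 19*7841 + 2512
7841 = 3*2512 + 305
2512 = 8*305 + 72
305 = 4*72 + 17
72 = 4*17 + 4
17 = 4*4 + 1
4 = 4*1 + 0
Since gcd(151491, 613805) = 1, back-substitute to write 1 as a combination:
1 = 17 − 4·4
1 = −4·72 + 17·17
1 = 17·305 − 72·72
1 = −72·2512 + 593·305
1 = 593·7841 − 1851·2512
1 = −1851·151491 + 35762·7841
1 = 35762·613805 − 144899·151491
Thus 151491·(-144899) ≡ 1 (mod 613805); reducing, -144899 mod 613805 = 468906.

468906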